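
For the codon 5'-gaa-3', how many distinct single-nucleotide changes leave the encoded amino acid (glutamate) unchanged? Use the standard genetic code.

Position 1: none → 0 synonymous.
Position 2: none → 0 synonymous.
Position 3: GAG → 1 synonymous.
Total: 0 + 0 + 1 = 1.

1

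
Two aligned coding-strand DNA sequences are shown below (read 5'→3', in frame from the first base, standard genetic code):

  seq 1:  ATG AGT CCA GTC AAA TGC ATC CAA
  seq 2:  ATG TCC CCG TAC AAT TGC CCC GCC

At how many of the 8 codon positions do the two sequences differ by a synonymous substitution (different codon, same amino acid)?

Codon 1: ATG Met / ATG Met — identical.
Codon 2: AGT Ser / TCC Ser — synonymous.
Codon 3: CCA Pro / CCG Pro — synonymous.
Codon 4: GTC Val / TAC Tyr — nonsynonymous.
Codon 5: AAA Lys / AAT Asn — nonsynonymous.
Codon 6: TGC Cys / TGC Cys — identical.
Codon 7: ATC Ile / CCC Pro — nonsynonymous.
Codon 8: CAA Gln / GCC Ala — nonsynonymous.
Synonymous differences: 2.

2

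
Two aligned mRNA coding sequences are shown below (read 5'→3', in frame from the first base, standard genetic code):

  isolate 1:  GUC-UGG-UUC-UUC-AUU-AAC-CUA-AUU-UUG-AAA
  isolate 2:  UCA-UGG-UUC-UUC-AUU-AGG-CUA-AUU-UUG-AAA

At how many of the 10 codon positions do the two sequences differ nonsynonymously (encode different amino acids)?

2

Codon 1: GUC Val / UCA Ser — nonsynonymous.
Codon 2: UGG Trp / UGG Trp — identical.
Codon 3: UUC Phe / UUC Phe — identical.
Codon 4: UUC Phe / UUC Phe — identical.
Codon 5: AUU Ile / AUU Ile — identical.
Codon 6: AAC Asn / AGG Arg — nonsynonymous.
Codon 7: CUA Leu / CUA Leu — identical.
Codon 8: AUU Ile / AUU Ile — identical.
Codon 9: UUG Leu / UUG Leu — identical.
Codon 10: AAA Lys / AAA Lys — identical.
Nonsynonymous differences: 2.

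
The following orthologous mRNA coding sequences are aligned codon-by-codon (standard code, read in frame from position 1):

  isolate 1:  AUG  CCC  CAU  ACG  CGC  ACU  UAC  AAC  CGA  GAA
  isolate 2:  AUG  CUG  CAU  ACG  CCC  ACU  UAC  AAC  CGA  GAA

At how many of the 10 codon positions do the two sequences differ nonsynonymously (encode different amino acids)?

Codon 1: AUG Met / AUG Met — identical.
Codon 2: CCC Pro / CUG Leu — nonsynonymous.
Codon 3: CAU His / CAU His — identical.
Codon 4: ACG Thr / ACG Thr — identical.
Codon 5: CGC Arg / CCC Pro — nonsynonymous.
Codon 6: ACU Thr / ACU Thr — identical.
Codon 7: UAC Tyr / UAC Tyr — identical.
Codon 8: AAC Asn / AAC Asn — identical.
Codon 9: CGA Arg / CGA Arg — identical.
Codon 10: GAA Glu / GAA Glu — identical.
Nonsynonymous differences: 2.

2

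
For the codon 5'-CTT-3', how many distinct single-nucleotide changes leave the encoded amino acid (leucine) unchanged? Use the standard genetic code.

Position 1: none → 0 synonymous.
Position 2: none → 0 synonymous.
Position 3: CTC, CTA, CTG → 3 synonymous.
Total: 0 + 0 + 3 = 3.

3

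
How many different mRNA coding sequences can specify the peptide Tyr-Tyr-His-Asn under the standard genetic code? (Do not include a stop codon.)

Tyr: 2 codons.
Tyr: 2 codons.
His: 2 codons.
Asn: 2 codons.
2 × 2 × 2 × 2 = 16.

16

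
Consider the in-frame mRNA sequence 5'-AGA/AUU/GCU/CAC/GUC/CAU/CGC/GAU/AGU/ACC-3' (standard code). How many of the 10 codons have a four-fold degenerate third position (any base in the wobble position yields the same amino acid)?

Codon 1 AGA (Arg): third position 2-fold.
Codon 2 AUU (Ile): third position 3-fold.
Codon 3 GCU (Ala): third position 4-fold.
Codon 4 CAC (His): third position 2-fold.
Codon 5 GUC (Val): third position 4-fold.
Codon 6 CAU (His): third position 2-fold.
Codon 7 CGC (Arg): third position 4-fold.
Codon 8 GAU (Asp): third position 2-fold.
Codon 9 AGU (Ser): third position 2-fold.
Codon 10 ACC (Thr): third position 4-fold.
Four-fold degenerate third positions: 4.

4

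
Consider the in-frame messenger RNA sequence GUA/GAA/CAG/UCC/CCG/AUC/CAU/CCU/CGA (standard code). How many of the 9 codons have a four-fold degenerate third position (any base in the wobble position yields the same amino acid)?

5

Codon 1 GUA (Val): third position 4-fold.
Codon 2 GAA (Glu): third position 2-fold.
Codon 3 CAG (Gln): third position 2-fold.
Codon 4 UCC (Ser): third position 4-fold.
Codon 5 CCG (Pro): third position 4-fold.
Codon 6 AUC (Ile): third position 3-fold.
Codon 7 CAU (His): third position 2-fold.
Codon 8 CCU (Pro): third position 4-fold.
Codon 9 CGA (Arg): third position 4-fold.
Four-fold degenerate third positions: 5.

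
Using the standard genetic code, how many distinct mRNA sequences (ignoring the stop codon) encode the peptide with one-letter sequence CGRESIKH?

6912

Cys: 2 codons.
Gly: 4 codons.
Arg: 6 codons.
Glu: 2 codons.
Ser: 6 codons.
Ile: 3 codons.
Lys: 2 codons.
His: 2 codons.
2 × 4 × 6 × 2 × 6 × 3 × 2 × 2 = 6912.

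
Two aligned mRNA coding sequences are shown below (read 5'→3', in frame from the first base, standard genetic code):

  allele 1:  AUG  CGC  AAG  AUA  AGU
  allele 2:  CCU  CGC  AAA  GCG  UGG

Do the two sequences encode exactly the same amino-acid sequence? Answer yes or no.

no

Codon 1: AUG Met / CCU Pro — nonsynonymous.
Codon 2: CGC Arg / CGC Arg — identical.
Codon 3: AAG Lys / AAA Lys — synonymous.
Codon 4: AUA Ile / GCG Ala — nonsynonymous.
Codon 5: AGU Ser / UGG Trp — nonsynonymous.
Nonsynonymous differences: 3 → different protein.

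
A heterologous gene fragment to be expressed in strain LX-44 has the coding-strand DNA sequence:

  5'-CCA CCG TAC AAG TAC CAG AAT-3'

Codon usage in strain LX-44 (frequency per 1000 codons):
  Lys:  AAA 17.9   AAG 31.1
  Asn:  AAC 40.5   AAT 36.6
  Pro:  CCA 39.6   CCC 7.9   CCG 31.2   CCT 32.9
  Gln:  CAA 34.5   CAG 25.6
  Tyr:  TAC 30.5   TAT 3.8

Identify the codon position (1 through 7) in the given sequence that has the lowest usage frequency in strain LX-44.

Codon 1 CCA (Pro): 39.6 per 1000.
Codon 2 CCG (Pro): 31.2 per 1000.
Codon 3 TAC (Tyr): 30.5 per 1000.
Codon 4 AAG (Lys): 31.1 per 1000.
Codon 5 TAC (Tyr): 30.5 per 1000.
Codon 6 CAG (Gln): 25.6 per 1000.
Codon 7 AAT (Asn): 36.6 per 1000.
Lowest frequency is 25.6 at codon 6.

6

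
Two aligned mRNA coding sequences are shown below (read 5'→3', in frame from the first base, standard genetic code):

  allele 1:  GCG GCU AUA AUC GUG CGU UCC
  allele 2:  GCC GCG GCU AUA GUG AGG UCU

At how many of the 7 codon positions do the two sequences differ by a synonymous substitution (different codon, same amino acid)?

5

Codon 1: GCG Ala / GCC Ala — synonymous.
Codon 2: GCU Ala / GCG Ala — synonymous.
Codon 3: AUA Ile / GCU Ala — nonsynonymous.
Codon 4: AUC Ile / AUA Ile — synonymous.
Codon 5: GUG Val / GUG Val — identical.
Codon 6: CGU Arg / AGG Arg — synonymous.
Codon 7: UCC Ser / UCU Ser — synonymous.
Synonymous differences: 5.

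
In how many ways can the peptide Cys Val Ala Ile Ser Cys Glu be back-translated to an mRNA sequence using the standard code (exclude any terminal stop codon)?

2304

Cys: 2 codons.
Val: 4 codons.
Ala: 4 codons.
Ile: 3 codons.
Ser: 6 codons.
Cys: 2 codons.
Glu: 2 codons.
2 × 4 × 4 × 3 × 6 × 2 × 2 = 2304.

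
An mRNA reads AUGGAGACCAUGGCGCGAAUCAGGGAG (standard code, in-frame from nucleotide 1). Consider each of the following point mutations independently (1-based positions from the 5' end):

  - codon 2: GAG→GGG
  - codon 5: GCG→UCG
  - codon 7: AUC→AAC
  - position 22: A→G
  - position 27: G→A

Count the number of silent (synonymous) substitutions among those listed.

1

Codon 2: GAG (Glu) → GGG (Gly) — missense.
Codon 5: GCG (Ala) → UCG (Ser) — missense.
Codon 7: AUC (Ile) → AAC (Asn) — missense.
Codon 8: AGG (Arg) → GGG (Gly) — missense.
Codon 9: GAG (Glu) → GAA (Glu) — synonymous.
Synonymous: 1 of 5.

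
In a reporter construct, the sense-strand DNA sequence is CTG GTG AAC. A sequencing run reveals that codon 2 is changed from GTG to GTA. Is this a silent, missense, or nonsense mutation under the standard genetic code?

silent

Position 6 falls in codon 2: GTG → Val.
After the substitution the codon is GTA → Val.
Both encode Val, so the change is synonymous.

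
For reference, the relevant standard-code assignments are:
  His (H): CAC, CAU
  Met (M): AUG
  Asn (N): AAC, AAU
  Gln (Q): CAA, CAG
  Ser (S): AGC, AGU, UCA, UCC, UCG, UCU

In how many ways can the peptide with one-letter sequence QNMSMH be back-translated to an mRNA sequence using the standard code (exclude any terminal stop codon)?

48

Gln: 2 codons.
Asn: 2 codons.
Met: 1 codon.
Ser: 6 codons.
Met: 1 codon.
His: 2 codons.
2 × 2 × 1 × 6 × 1 × 2 = 48.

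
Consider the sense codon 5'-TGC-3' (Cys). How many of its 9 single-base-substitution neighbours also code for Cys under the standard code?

1

Position 1: none → 0 synonymous.
Position 2: none → 0 synonymous.
Position 3: TGT → 1 synonymous.
Total: 0 + 0 + 1 = 1.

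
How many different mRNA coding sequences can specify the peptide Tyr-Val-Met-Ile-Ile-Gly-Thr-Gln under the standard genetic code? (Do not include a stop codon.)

Tyr: 2 codons.
Val: 4 codons.
Met: 1 codon.
Ile: 3 codons.
Ile: 3 codons.
Gly: 4 codons.
Thr: 4 codons.
Gln: 2 codons.
2 × 4 × 1 × 3 × 3 × 4 × 4 × 2 = 2304.

2304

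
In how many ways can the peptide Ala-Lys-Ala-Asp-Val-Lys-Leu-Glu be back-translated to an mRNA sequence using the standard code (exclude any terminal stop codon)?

Ala: 4 codons.
Lys: 2 codons.
Ala: 4 codons.
Asp: 2 codons.
Val: 4 codons.
Lys: 2 codons.
Leu: 6 codons.
Glu: 2 codons.
4 × 2 × 4 × 2 × 4 × 2 × 6 × 2 = 6144.

6144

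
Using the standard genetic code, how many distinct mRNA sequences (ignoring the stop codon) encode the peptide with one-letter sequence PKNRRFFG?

9216

Pro: 4 codons.
Lys: 2 codons.
Asn: 2 codons.
Arg: 6 codons.
Arg: 6 codons.
Phe: 2 codons.
Phe: 2 codons.
Gly: 4 codons.
4 × 2 × 2 × 6 × 6 × 2 × 2 × 4 = 9216.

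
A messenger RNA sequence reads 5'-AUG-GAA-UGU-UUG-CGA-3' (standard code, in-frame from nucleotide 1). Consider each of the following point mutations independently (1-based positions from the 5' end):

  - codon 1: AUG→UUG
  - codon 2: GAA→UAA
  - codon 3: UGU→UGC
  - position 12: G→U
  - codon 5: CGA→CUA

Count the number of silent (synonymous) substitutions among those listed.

1

Codon 1: AUG (Met) → UUG (Leu) — missense.
Codon 2: GAA (Glu) → UAA (Stop) — nonsense.
Codon 3: UGU (Cys) → UGC (Cys) — synonymous.
Codon 4: UUG (Leu) → UUU (Phe) — missense.
Codon 5: CGA (Arg) → CUA (Leu) — missense.
Synonymous: 1 of 5.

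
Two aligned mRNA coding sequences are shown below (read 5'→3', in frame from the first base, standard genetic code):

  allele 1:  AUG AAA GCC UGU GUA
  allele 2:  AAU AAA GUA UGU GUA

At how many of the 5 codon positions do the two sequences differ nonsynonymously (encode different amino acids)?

Codon 1: AUG Met / AAU Asn — nonsynonymous.
Codon 2: AAA Lys / AAA Lys — identical.
Codon 3: GCC Ala / GUA Val — nonsynonymous.
Codon 4: UGU Cys / UGU Cys — identical.
Codon 5: GUA Val / GUA Val — identical.
Nonsynonymous differences: 2.

2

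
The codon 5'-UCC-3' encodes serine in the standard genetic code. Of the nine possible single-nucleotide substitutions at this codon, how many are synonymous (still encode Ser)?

Position 1: none → 0 synonymous.
Position 2: none → 0 synonymous.
Position 3: UCU, UCA, UCG → 3 synonymous.
Total: 0 + 0 + 3 = 3.

3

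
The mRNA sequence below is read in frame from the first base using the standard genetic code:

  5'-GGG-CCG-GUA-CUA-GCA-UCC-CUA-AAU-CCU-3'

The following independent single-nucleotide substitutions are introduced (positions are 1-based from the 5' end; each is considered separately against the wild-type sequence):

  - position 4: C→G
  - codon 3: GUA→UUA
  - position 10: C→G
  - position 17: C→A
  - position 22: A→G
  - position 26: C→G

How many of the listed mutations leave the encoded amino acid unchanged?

Codon 2: CCG (Pro) → GCG (Ala) — missense.
Codon 3: GUA (Val) → UUA (Leu) — missense.
Codon 4: CUA (Leu) → GUA (Val) — missense.
Codon 6: UCC (Ser) → UAC (Tyr) — missense.
Codon 8: AAU (Asn) → GAU (Asp) — missense.
Codon 9: CCU (Pro) → CGU (Arg) — missense.
Synonymous: 0 of 6.

0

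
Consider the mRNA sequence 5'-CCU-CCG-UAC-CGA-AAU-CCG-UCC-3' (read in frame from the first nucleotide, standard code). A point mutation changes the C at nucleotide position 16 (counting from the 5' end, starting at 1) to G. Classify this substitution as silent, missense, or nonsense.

missense

Position 16 falls in codon 6: CCG → Pro.
After the substitution the codon is GCG → Ala.
Pro ≠ Ala, so this is a missense mutation.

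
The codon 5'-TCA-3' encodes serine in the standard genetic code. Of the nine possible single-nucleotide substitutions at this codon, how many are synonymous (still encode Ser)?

3

Position 1: none → 0 synonymous.
Position 2: none → 0 synonymous.
Position 3: TCT, TCC, TCG → 3 synonymous.
Total: 0 + 0 + 3 = 3.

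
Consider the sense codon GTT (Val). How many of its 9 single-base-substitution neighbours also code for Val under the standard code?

Position 1: none → 0 synonymous.
Position 2: none → 0 synonymous.
Position 3: GTC, GTA, GTG → 3 synonymous.
Total: 0 + 0 + 3 = 3.

3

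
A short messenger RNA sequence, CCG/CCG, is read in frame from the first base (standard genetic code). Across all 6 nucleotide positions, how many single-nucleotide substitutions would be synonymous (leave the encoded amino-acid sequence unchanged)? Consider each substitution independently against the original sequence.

Codon 1 (CCG, Pro): 3 synonymous substitutions.
Codon 2 (CCG, Pro): 3 synonymous substitutions.
Total: 3 + 3 = 6.

6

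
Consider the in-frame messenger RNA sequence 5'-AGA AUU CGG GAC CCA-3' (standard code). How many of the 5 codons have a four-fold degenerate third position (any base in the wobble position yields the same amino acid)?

Codon 1 AGA (Arg): third position 2-fold.
Codon 2 AUU (Ile): third position 3-fold.
Codon 3 CGG (Arg): third position 4-fold.
Codon 4 GAC (Asp): third position 2-fold.
Codon 5 CCA (Pro): third position 4-fold.
Four-fold degenerate third positions: 2.

2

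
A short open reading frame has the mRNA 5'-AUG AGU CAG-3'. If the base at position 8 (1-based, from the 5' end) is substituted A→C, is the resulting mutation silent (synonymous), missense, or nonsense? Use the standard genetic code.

Position 8 falls in codon 3: CAG → Gln.
After the substitution the codon is CCG → Pro.
Gln ≠ Pro, so this is a missense mutation.

missense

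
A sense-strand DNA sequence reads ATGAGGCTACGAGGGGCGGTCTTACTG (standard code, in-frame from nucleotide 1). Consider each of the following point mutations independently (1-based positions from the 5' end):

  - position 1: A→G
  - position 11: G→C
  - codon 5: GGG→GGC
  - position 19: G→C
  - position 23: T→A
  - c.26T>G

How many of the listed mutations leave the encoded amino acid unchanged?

Codon 1: ATG (Met) → GTG (Val) — missense.
Codon 4: CGA (Arg) → CCA (Pro) — missense.
Codon 5: GGG (Gly) → GGC (Gly) — synonymous.
Codon 7: GTC (Val) → CTC (Leu) — missense.
Codon 8: TTA (Leu) → TAA (Stop) — nonsense.
Codon 9: CTG (Leu) → CGG (Arg) — missense.
Synonymous: 1 of 6.

1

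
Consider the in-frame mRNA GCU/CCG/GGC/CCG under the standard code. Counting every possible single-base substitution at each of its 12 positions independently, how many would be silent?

Codon 1 (GCU, Ala): 3 synonymous substitutions.
Codon 2 (CCG, Pro): 3 synonymous substitutions.
Codon 3 (GGC, Gly): 3 synonymous substitutions.
Codon 4 (CCG, Pro): 3 synonymous substitutions.
Total: 3 + 3 + 3 + 3 = 12.

12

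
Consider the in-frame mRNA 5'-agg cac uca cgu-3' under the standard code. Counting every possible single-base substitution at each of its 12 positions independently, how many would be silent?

Codon 1 (AGG, Arg): 2 synonymous substitutions.
Codon 2 (CAC, His): 1 synonymous substitution.
Codon 3 (UCA, Ser): 3 synonymous substitutions.
Codon 4 (CGU, Arg): 3 synonymous substitutions.
Total: 2 + 1 + 3 + 3 = 9.

9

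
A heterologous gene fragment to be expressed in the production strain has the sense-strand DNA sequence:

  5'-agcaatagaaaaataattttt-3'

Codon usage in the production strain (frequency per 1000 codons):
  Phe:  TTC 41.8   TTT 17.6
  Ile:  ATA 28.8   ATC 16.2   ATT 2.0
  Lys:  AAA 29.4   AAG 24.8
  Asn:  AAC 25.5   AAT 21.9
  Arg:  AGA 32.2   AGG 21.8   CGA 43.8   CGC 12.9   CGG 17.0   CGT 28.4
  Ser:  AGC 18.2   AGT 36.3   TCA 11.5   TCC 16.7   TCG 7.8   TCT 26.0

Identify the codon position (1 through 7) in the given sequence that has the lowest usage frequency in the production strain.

6

Codon 1 AGC (Ser): 18.2 per 1000.
Codon 2 AAT (Asn): 21.9 per 1000.
Codon 3 AGA (Arg): 32.2 per 1000.
Codon 4 AAA (Lys): 29.4 per 1000.
Codon 5 ATA (Ile): 28.8 per 1000.
Codon 6 ATT (Ile): 2.0 per 1000.
Codon 7 TTT (Phe): 17.6 per 1000.
Lowest frequency is 2.0 at codon 6.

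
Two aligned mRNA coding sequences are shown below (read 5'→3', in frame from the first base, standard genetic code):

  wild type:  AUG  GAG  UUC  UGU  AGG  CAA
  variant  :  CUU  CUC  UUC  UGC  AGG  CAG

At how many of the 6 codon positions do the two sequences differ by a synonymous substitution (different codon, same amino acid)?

Codon 1: AUG Met / CUU Leu — nonsynonymous.
Codon 2: GAG Glu / CUC Leu — nonsynonymous.
Codon 3: UUC Phe / UUC Phe — identical.
Codon 4: UGU Cys / UGC Cys — synonymous.
Codon 5: AGG Arg / AGG Arg — identical.
Codon 6: CAA Gln / CAG Gln — synonymous.
Synonymous differences: 2.

2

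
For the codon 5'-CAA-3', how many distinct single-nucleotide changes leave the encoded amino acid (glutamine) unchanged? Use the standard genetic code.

1

Position 1: none → 0 synonymous.
Position 2: none → 0 synonymous.
Position 3: CAG → 1 synonymous.
Total: 0 + 0 + 1 = 1.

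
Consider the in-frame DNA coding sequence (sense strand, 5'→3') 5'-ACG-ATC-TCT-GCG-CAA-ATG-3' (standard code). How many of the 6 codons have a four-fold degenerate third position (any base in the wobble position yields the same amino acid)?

Codon 1 ACG (Thr): third position 4-fold.
Codon 2 ATC (Ile): third position 3-fold.
Codon 3 TCT (Ser): third position 4-fold.
Codon 4 GCG (Ala): third position 4-fold.
Codon 5 CAA (Gln): third position 2-fold.
Codon 6 ATG (Met): third position 1-fold.
Four-fold degenerate third positions: 3.

3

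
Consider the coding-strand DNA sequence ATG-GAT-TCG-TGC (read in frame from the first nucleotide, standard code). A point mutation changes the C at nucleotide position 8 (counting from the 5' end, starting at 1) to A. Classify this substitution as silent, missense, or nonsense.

Position 8 falls in codon 3: TCG → Ser.
After the substitution the codon is TAG → Stop.
The new codon is a stop codon, so this is a nonsense mutation.

nonsense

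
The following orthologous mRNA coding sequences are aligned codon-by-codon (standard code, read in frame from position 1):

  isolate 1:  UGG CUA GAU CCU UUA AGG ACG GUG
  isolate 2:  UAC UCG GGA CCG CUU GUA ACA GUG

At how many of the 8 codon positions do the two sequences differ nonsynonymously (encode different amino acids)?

4

Codon 1: UGG Trp / UAC Tyr — nonsynonymous.
Codon 2: CUA Leu / UCG Ser — nonsynonymous.
Codon 3: GAU Asp / GGA Gly — nonsynonymous.
Codon 4: CCU Pro / CCG Pro — synonymous.
Codon 5: UUA Leu / CUU Leu — synonymous.
Codon 6: AGG Arg / GUA Val — nonsynonymous.
Codon 7: ACG Thr / ACA Thr — synonymous.
Codon 8: GUG Val / GUG Val — identical.
Nonsynonymous differences: 4.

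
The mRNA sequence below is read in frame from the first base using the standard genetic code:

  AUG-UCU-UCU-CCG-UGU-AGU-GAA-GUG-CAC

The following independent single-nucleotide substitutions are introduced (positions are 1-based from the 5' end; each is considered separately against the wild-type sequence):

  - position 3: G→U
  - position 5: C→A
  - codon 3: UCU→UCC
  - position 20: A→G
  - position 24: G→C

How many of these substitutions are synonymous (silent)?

2

Codon 1: AUG (Met) → AUU (Ile) — missense.
Codon 2: UCU (Ser) → UAU (Tyr) — missense.
Codon 3: UCU (Ser) → UCC (Ser) — synonymous.
Codon 7: GAA (Glu) → GGA (Gly) — missense.
Codon 8: GUG (Val) → GUC (Val) — synonymous.
Synonymous: 2 of 5.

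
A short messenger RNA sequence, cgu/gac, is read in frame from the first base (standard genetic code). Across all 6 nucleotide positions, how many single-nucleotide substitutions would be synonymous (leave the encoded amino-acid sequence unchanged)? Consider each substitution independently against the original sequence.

4

Codon 1 (CGU, Arg): 3 synonymous substitutions.
Codon 2 (GAC, Asp): 1 synonymous substitution.
Total: 3 + 1 = 4.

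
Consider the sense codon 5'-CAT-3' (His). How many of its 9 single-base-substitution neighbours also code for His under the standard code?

1

Position 1: none → 0 synonymous.
Position 2: none → 0 synonymous.
Position 3: CAC → 1 synonymous.
Total: 0 + 0 + 1 = 1.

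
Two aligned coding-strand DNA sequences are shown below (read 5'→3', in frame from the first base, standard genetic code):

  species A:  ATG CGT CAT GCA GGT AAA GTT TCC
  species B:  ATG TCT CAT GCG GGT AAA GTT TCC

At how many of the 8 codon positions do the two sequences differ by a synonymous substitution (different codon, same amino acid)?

1

Codon 1: ATG Met / ATG Met — identical.
Codon 2: CGT Arg / TCT Ser — nonsynonymous.
Codon 3: CAT His / CAT His — identical.
Codon 4: GCA Ala / GCG Ala — synonymous.
Codon 5: GGT Gly / GGT Gly — identical.
Codon 6: AAA Lys / AAA Lys — identical.
Codon 7: GTT Val / GTT Val — identical.
Codon 8: TCC Ser / TCC Ser — identical.
Synonymous differences: 1.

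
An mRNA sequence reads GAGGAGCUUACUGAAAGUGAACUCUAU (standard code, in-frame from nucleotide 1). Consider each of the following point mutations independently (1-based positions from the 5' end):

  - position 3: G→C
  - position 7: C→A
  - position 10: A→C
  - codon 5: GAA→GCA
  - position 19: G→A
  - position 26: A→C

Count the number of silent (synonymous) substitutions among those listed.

0

Codon 1: GAG (Glu) → GAC (Asp) — missense.
Codon 3: CUU (Leu) → AUU (Ile) — missense.
Codon 4: ACU (Thr) → CCU (Pro) — missense.
Codon 5: GAA (Glu) → GCA (Ala) — missense.
Codon 7: GAA (Glu) → AAA (Lys) — missense.
Codon 9: UAU (Tyr) → UCU (Ser) — missense.
Synonymous: 0 of 6.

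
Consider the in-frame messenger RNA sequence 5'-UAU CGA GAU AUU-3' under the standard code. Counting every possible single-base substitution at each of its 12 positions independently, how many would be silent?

Codon 1 (UAU, Tyr): 1 synonymous substitution.
Codon 2 (CGA, Arg): 4 synonymous substitutions.
Codon 3 (GAU, Asp): 1 synonymous substitution.
Codon 4 (AUU, Ile): 2 synonymous substitutions.
Total: 1 + 4 + 1 + 2 = 8.

8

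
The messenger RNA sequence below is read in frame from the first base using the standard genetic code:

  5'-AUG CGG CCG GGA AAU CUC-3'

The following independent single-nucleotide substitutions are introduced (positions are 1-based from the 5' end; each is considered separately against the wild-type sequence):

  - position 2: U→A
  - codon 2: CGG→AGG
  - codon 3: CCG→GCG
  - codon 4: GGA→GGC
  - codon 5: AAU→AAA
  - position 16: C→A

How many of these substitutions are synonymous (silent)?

2

Codon 1: AUG (Met) → AAG (Lys) — missense.
Codon 2: CGG (Arg) → AGG (Arg) — synonymous.
Codon 3: CCG (Pro) → GCG (Ala) — missense.
Codon 4: GGA (Gly) → GGC (Gly) — synonymous.
Codon 5: AAU (Asn) → AAA (Lys) — missense.
Codon 6: CUC (Leu) → AUC (Ile) — missense.
Synonymous: 2 of 6.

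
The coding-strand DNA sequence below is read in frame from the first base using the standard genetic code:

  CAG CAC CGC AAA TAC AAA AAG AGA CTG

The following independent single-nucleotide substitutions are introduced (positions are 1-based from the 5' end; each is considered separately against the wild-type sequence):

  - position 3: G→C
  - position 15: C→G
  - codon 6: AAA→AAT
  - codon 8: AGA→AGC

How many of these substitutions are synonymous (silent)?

Codon 1: CAG (Gln) → CAC (His) — missense.
Codon 5: TAC (Tyr) → TAG (Stop) — nonsense.
Codon 6: AAA (Lys) → AAT (Asn) — missense.
Codon 8: AGA (Arg) → AGC (Ser) — missense.
Synonymous: 0 of 4.

0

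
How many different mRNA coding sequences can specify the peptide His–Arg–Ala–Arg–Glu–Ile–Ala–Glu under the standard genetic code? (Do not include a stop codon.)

His: 2 codons.
Arg: 6 codons.
Ala: 4 codons.
Arg: 6 codons.
Glu: 2 codons.
Ile: 3 codons.
Ala: 4 codons.
Glu: 2 codons.
2 × 6 × 4 × 6 × 2 × 3 × 4 × 2 = 13824.

13824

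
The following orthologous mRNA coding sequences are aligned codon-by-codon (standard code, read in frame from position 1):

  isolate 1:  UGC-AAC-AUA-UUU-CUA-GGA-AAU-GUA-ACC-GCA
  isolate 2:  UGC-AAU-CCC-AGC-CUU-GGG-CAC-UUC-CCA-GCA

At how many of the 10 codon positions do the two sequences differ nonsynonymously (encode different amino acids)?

Codon 1: UGC Cys / UGC Cys — identical.
Codon 2: AAC Asn / AAU Asn — synonymous.
Codon 3: AUA Ile / CCC Pro — nonsynonymous.
Codon 4: UUU Phe / AGC Ser — nonsynonymous.
Codon 5: CUA Leu / CUU Leu — synonymous.
Codon 6: GGA Gly / GGG Gly — synonymous.
Codon 7: AAU Asn / CAC His — nonsynonymous.
Codon 8: GUA Val / UUC Phe — nonsynonymous.
Codon 9: ACC Thr / CCA Pro — nonsynonymous.
Codon 10: GCA Ala / GCA Ala — identical.
Nonsynonymous differences: 5.

5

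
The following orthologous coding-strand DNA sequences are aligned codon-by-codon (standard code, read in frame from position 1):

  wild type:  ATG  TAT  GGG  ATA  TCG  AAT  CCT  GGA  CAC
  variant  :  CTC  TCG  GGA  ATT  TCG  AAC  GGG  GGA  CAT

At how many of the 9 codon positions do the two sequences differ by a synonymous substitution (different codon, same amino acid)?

4

Codon 1: ATG Met / CTC Leu — nonsynonymous.
Codon 2: TAT Tyr / TCG Ser — nonsynonymous.
Codon 3: GGG Gly / GGA Gly — synonymous.
Codon 4: ATA Ile / ATT Ile — synonymous.
Codon 5: TCG Ser / TCG Ser — identical.
Codon 6: AAT Asn / AAC Asn — synonymous.
Codon 7: CCT Pro / GGG Gly — nonsynonymous.
Codon 8: GGA Gly / GGA Gly — identical.
Codon 9: CAC His / CAT His — synonymous.
Synonymous differences: 4.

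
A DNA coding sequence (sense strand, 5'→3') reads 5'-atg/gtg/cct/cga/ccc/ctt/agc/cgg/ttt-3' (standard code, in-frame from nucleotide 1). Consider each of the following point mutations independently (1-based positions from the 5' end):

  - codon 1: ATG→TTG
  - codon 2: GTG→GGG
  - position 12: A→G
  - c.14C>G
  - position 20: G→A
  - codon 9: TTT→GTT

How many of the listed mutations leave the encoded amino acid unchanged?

Codon 1: ATG (Met) → TTG (Leu) — missense.
Codon 2: GTG (Val) → GGG (Gly) — missense.
Codon 4: CGA (Arg) → CGG (Arg) — synonymous.
Codon 5: CCC (Pro) → CGC (Arg) — missense.
Codon 7: AGC (Ser) → AAC (Asn) — missense.
Codon 9: TTT (Phe) → GTT (Val) — missense.
Synonymous: 1 of 6.

1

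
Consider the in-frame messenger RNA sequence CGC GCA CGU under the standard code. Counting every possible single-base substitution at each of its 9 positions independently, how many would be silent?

9

Codon 1 (CGC, Arg): 3 synonymous substitutions.
Codon 2 (GCA, Ala): 3 synonymous substitutions.
Codon 3 (CGU, Arg): 3 synonymous substitutions.
Total: 3 + 3 + 3 = 9.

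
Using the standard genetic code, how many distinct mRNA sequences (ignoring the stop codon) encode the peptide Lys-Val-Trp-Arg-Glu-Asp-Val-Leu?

4608

Lys: 2 codons.
Val: 4 codons.
Trp: 1 codon.
Arg: 6 codons.
Glu: 2 codons.
Asp: 2 codons.
Val: 4 codons.
Leu: 6 codons.
2 × 4 × 1 × 6 × 2 × 2 × 4 × 6 = 4608.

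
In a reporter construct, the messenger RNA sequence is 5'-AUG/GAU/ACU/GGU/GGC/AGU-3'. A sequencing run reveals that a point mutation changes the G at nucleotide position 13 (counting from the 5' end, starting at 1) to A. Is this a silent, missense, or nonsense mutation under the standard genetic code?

Position 13 falls in codon 5: GGC → Gly.
After the substitution the codon is AGC → Ser.
Gly ≠ Ser, so this is a missense mutation.

missense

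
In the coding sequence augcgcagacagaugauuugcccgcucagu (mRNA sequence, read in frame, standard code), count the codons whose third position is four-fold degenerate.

3

Codon 1 AUG (Met): third position 1-fold.
Codon 2 CGC (Arg): third position 4-fold.
Codon 3 AGA (Arg): third position 2-fold.
Codon 4 CAG (Gln): third position 2-fold.
Codon 5 AUG (Met): third position 1-fold.
Codon 6 AUU (Ile): third position 3-fold.
Codon 7 UGC (Cys): third position 2-fold.
Codon 8 CCG (Pro): third position 4-fold.
Codon 9 CUC (Leu): third position 4-fold.
Codon 10 AGU (Ser): third position 2-fold.
Four-fold degenerate third positions: 3.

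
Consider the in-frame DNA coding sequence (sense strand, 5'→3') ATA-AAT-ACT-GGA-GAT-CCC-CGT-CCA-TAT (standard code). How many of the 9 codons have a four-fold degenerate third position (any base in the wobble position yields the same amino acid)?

Codon 1 ATA (Ile): third position 3-fold.
Codon 2 AAT (Asn): third position 2-fold.
Codon 3 ACT (Thr): third position 4-fold.
Codon 4 GGA (Gly): third position 4-fold.
Codon 5 GAT (Asp): third position 2-fold.
Codon 6 CCC (Pro): third position 4-fold.
Codon 7 CGT (Arg): third position 4-fold.
Codon 8 CCA (Pro): third position 4-fold.
Codon 9 TAT (Tyr): third position 2-fold.
Four-fold degenerate third positions: 5.

5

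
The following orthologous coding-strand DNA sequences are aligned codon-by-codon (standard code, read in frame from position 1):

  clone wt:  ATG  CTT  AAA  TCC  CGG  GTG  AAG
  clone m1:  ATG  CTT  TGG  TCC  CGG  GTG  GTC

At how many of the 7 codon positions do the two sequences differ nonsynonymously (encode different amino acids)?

2

Codon 1: ATG Met / ATG Met — identical.
Codon 2: CTT Leu / CTT Leu — identical.
Codon 3: AAA Lys / TGG Trp — nonsynonymous.
Codon 4: TCC Ser / TCC Ser — identical.
Codon 5: CGG Arg / CGG Arg — identical.
Codon 6: GTG Val / GTG Val — identical.
Codon 7: AAG Lys / GTC Val — nonsynonymous.
Nonsynonymous differences: 2.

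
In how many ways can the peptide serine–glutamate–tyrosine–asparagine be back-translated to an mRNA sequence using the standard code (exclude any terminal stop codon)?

Ser: 6 codons.
Glu: 2 codons.
Tyr: 2 codons.
Asn: 2 codons.
6 × 2 × 2 × 2 = 48.

48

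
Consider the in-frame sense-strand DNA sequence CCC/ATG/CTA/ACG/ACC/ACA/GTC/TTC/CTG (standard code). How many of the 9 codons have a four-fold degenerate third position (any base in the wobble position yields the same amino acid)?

Codon 1 CCC (Pro): third position 4-fold.
Codon 2 ATG (Met): third position 1-fold.
Codon 3 CTA (Leu): third position 4-fold.
Codon 4 ACG (Thr): third position 4-fold.
Codon 5 ACC (Thr): third position 4-fold.
Codon 6 ACA (Thr): third position 4-fold.
Codon 7 GTC (Val): third position 4-fold.
Codon 8 TTC (Phe): third position 2-fold.
Codon 9 CTG (Leu): third position 4-fold.
Four-fold degenerate third positions: 7.

7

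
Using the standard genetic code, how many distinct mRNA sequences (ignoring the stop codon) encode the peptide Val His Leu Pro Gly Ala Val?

12288

Val: 4 codons.
His: 2 codons.
Leu: 6 codons.
Pro: 4 codons.
Gly: 4 codons.
Ala: 4 codons.
Val: 4 codons.
4 × 2 × 6 × 4 × 4 × 4 × 4 = 12288.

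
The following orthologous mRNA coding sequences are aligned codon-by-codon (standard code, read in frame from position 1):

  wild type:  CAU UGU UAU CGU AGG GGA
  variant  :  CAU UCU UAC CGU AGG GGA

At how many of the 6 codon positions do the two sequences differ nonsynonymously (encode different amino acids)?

1

Codon 1: CAU His / CAU His — identical.
Codon 2: UGU Cys / UCU Ser — nonsynonymous.
Codon 3: UAU Tyr / UAC Tyr — synonymous.
Codon 4: CGU Arg / CGU Arg — identical.
Codon 5: AGG Arg / AGG Arg — identical.
Codon 6: GGA Gly / GGA Gly — identical.
Nonsynonymous differences: 1.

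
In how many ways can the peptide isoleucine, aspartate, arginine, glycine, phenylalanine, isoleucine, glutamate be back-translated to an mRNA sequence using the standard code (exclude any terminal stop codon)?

1728

Ile: 3 codons.
Asp: 2 codons.
Arg: 6 codons.
Gly: 4 codons.
Phe: 2 codons.
Ile: 3 codons.
Glu: 2 codons.
3 × 2 × 6 × 4 × 2 × 3 × 2 = 1728.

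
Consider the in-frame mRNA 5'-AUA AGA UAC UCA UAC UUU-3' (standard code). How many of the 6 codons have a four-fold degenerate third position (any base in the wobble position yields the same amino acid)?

Codon 1 AUA (Ile): third position 3-fold.
Codon 2 AGA (Arg): third position 2-fold.
Codon 3 UAC (Tyr): third position 2-fold.
Codon 4 UCA (Ser): third position 4-fold.
Codon 5 UAC (Tyr): third position 2-fold.
Codon 6 UUU (Phe): third position 2-fold.
Four-fold degenerate third positions: 1.

1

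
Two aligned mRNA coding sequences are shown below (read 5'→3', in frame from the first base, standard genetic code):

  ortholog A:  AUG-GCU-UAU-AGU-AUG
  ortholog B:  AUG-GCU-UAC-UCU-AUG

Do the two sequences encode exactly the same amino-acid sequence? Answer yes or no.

Codon 1: AUG Met / AUG Met — identical.
Codon 2: GCU Ala / GCU Ala — identical.
Codon 3: UAU Tyr / UAC Tyr — synonymous.
Codon 4: AGU Ser / UCU Ser — synonymous.
Codon 5: AUG Met / AUG Met — identical.
Nonsynonymous differences: 0 → same protein.

yes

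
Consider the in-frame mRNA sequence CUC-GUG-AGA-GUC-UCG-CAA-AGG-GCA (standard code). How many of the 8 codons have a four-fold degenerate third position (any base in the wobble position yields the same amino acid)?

Codon 1 CUC (Leu): third position 4-fold.
Codon 2 GUG (Val): third position 4-fold.
Codon 3 AGA (Arg): third position 2-fold.
Codon 4 GUC (Val): third position 4-fold.
Codon 5 UCG (Ser): third position 4-fold.
Codon 6 CAA (Gln): third position 2-fold.
Codon 7 AGG (Arg): third position 2-fold.
Codon 8 GCA (Ala): third position 4-fold.
Four-fold degenerate third positions: 5.

5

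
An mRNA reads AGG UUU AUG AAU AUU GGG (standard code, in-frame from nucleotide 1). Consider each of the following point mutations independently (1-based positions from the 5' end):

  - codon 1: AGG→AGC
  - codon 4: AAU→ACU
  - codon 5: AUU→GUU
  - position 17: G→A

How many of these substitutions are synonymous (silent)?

Codon 1: AGG (Arg) → AGC (Ser) — missense.
Codon 4: AAU (Asn) → ACU (Thr) — missense.
Codon 5: AUU (Ile) → GUU (Val) — missense.
Codon 6: GGG (Gly) → GAG (Glu) — missense.
Synonymous: 0 of 4.

0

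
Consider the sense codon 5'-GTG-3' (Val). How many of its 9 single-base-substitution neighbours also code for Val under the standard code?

3

Position 1: none → 0 synonymous.
Position 2: none → 0 synonymous.
Position 3: GTT, GTC, GTA → 3 synonymous.
Total: 0 + 0 + 3 = 3.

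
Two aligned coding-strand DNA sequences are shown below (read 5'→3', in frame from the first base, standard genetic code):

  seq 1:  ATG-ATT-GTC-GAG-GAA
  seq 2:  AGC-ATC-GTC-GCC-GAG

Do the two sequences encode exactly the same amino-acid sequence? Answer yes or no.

no

Codon 1: ATG Met / AGC Ser — nonsynonymous.
Codon 2: ATT Ile / ATC Ile — synonymous.
Codon 3: GTC Val / GTC Val — identical.
Codon 4: GAG Glu / GCC Ala — nonsynonymous.
Codon 5: GAA Glu / GAG Glu — synonymous.
Nonsynonymous differences: 2 → different protein.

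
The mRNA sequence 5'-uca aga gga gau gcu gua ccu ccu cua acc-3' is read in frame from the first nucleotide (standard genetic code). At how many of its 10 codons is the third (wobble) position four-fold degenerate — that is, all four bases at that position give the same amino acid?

Codon 1 UCA (Ser): third position 4-fold.
Codon 2 AGA (Arg): third position 2-fold.
Codon 3 GGA (Gly): third position 4-fold.
Codon 4 GAU (Asp): third position 2-fold.
Codon 5 GCU (Ala): third position 4-fold.
Codon 6 GUA (Val): third position 4-fold.
Codon 7 CCU (Pro): third position 4-fold.
Codon 8 CCU (Pro): third position 4-fold.
Codon 9 CUA (Leu): third position 4-fold.
Codon 10 ACC (Thr): third position 4-fold.
Four-fold degenerate third positions: 8.

8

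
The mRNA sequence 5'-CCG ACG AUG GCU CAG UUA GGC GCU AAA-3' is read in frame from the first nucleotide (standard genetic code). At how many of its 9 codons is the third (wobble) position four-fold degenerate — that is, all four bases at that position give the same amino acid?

5

Codon 1 CCG (Pro): third position 4-fold.
Codon 2 ACG (Thr): third position 4-fold.
Codon 3 AUG (Met): third position 1-fold.
Codon 4 GCU (Ala): third position 4-fold.
Codon 5 CAG (Gln): third position 2-fold.
Codon 6 UUA (Leu): third position 2-fold.
Codon 7 GGC (Gly): third position 4-fold.
Codon 8 GCU (Ala): third position 4-fold.
Codon 9 AAA (Lys): third position 2-fold.
Four-fold degenerate third positions: 5.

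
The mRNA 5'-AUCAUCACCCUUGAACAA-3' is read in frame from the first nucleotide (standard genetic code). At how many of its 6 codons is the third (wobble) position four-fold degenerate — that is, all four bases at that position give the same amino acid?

2

Codon 1 AUC (Ile): third position 3-fold.
Codon 2 AUC (Ile): third position 3-fold.
Codon 3 ACC (Thr): third position 4-fold.
Codon 4 CUU (Leu): third position 4-fold.
Codon 5 GAA (Glu): third position 2-fold.
Codon 6 CAA (Gln): third position 2-fold.
Four-fold degenerate third positions: 2.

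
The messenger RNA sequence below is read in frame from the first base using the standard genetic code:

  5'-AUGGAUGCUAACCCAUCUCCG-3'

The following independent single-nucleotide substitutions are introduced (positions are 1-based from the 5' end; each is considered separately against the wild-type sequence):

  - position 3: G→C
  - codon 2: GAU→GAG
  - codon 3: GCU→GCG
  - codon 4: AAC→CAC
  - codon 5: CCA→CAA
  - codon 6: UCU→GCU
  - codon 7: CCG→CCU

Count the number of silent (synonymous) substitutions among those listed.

2

Codon 1: AUG (Met) → AUC (Ile) — missense.
Codon 2: GAU (Asp) → GAG (Glu) — missense.
Codon 3: GCU (Ala) → GCG (Ala) — synonymous.
Codon 4: AAC (Asn) → CAC (His) — missense.
Codon 5: CCA (Pro) → CAA (Gln) — missense.
Codon 6: UCU (Ser) → GCU (Ala) — missense.
Codon 7: CCG (Pro) → CCU (Pro) — synonymous.
Synonymous: 2 of 7.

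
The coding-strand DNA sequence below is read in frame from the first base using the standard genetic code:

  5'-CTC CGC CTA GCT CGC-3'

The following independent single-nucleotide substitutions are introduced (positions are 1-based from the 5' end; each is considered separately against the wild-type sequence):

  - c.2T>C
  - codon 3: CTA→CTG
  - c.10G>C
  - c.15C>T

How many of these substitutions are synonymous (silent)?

Codon 1: CTC (Leu) → CCC (Pro) — missense.
Codon 3: CTA (Leu) → CTG (Leu) — synonymous.
Codon 4: GCT (Ala) → CCT (Pro) — missense.
Codon 5: CGC (Arg) → CGT (Arg) — synonymous.
Synonymous: 2 of 4.

2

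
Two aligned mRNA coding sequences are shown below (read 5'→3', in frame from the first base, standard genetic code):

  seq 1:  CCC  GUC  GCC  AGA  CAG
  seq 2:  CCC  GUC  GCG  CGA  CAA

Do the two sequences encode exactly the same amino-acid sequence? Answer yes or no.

Codon 1: CCC Pro / CCC Pro — identical.
Codon 2: GUC Val / GUC Val — identical.
Codon 3: GCC Ala / GCG Ala — synonymous.
Codon 4: AGA Arg / CGA Arg — synonymous.
Codon 5: CAG Gln / CAA Gln — synonymous.
Nonsynonymous differences: 0 → same protein.

yes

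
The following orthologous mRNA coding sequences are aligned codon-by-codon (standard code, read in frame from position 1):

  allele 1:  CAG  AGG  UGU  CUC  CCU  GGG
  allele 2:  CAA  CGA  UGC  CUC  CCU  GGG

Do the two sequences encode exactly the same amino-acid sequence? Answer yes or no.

yes

Codon 1: CAG Gln / CAA Gln — synonymous.
Codon 2: AGG Arg / CGA Arg — synonymous.
Codon 3: UGU Cys / UGC Cys — synonymous.
Codon 4: CUC Leu / CUC Leu — identical.
Codon 5: CCU Pro / CCU Pro — identical.
Codon 6: GGG Gly / GGG Gly — identical.
Nonsynonymous differences: 0 → same protein.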